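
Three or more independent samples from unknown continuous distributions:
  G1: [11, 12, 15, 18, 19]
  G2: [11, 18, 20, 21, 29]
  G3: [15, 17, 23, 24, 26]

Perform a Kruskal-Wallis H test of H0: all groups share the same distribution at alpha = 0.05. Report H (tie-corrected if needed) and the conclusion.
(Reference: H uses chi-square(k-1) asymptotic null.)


Step 1: Combine all N = 15 observations and assign midranks.
sorted (value, group, rank): (11,G1,1.5), (11,G2,1.5), (12,G1,3), (15,G1,4.5), (15,G3,4.5), (17,G3,6), (18,G1,7.5), (18,G2,7.5), (19,G1,9), (20,G2,10), (21,G2,11), (23,G3,12), (24,G3,13), (26,G3,14), (29,G2,15)
Step 2: Sum ranks within each group.
R_1 = 25.5 (n_1 = 5)
R_2 = 45 (n_2 = 5)
R_3 = 49.5 (n_3 = 5)
Step 3: H = 12/(N(N+1)) * sum(R_i^2/n_i) - 3(N+1)
     = 12/(15*16) * (25.5^2/5 + 45^2/5 + 49.5^2/5) - 3*16
     = 0.050000 * 1025.1 - 48
     = 3.255000.
Step 4: Ties present; correction factor C = 1 - 18/(15^3 - 15) = 0.994643. Corrected H = 3.255000 / 0.994643 = 3.272531.
Step 5: Under H0, H ~ chi^2(2); p-value = 0.194706.
Step 6: alpha = 0.05. fail to reject H0.

H = 3.2725, df = 2, p = 0.194706, fail to reject H0.


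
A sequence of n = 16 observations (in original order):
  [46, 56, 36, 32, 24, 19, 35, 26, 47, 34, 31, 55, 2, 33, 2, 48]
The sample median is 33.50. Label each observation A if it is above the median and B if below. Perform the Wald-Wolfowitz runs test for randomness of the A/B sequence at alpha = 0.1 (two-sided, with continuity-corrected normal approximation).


Step 1: Compute median = 33.50; label A = above, B = below.
Labels in order: AAABBBABAABABBBA  (n_A = 8, n_B = 8)
Step 2: Count runs R = 9.
Step 3: Under H0 (random ordering), E[R] = 2*n_A*n_B/(n_A+n_B) + 1 = 2*8*8/16 + 1 = 9.0000.
        Var[R] = 2*n_A*n_B*(2*n_A*n_B - n_A - n_B) / ((n_A+n_B)^2 * (n_A+n_B-1)) = 14336/3840 = 3.7333.
        SD[R] = 1.9322.
Step 4: R = E[R], so z = 0 with no continuity correction.
Step 5: Two-sided p-value via normal approximation = 2*(1 - Phi(|z|)) = 1.000000.
Step 6: alpha = 0.1. fail to reject H0.

R = 9, z = 0.0000, p = 1.000000, fail to reject H0.


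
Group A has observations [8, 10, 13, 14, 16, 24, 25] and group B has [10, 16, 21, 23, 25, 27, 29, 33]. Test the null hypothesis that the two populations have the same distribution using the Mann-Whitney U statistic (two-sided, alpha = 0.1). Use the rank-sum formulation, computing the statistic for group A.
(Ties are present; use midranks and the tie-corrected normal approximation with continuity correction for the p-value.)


Step 1: Combine and sort all 15 observations; assign midranks.
sorted (value, group): (8,X), (10,X), (10,Y), (13,X), (14,X), (16,X), (16,Y), (21,Y), (23,Y), (24,X), (25,X), (25,Y), (27,Y), (29,Y), (33,Y)
ranks: 8->1, 10->2.5, 10->2.5, 13->4, 14->5, 16->6.5, 16->6.5, 21->8, 23->9, 24->10, 25->11.5, 25->11.5, 27->13, 29->14, 33->15
Step 2: Rank sum for X: R1 = 1 + 2.5 + 4 + 5 + 6.5 + 10 + 11.5 = 40.5.
Step 3: U_X = R1 - n1(n1+1)/2 = 40.5 - 7*8/2 = 40.5 - 28 = 12.5.
       U_Y = n1*n2 - U_X = 56 - 12.5 = 43.5.
Step 4: Ties are present, so use the tie-corrected normal approximation (with continuity correction) for the p-value.
Step 5: p-value = 0.081757; compare to alpha = 0.1. reject H0.

U_X = 12.5, p = 0.081757, reject H0 at alpha = 0.1.


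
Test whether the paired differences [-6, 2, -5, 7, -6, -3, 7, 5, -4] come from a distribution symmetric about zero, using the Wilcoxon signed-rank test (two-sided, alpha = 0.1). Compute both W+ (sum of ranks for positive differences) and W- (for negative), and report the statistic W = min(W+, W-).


Step 1: Drop any zero differences (none here) and take |d_i|.
|d| = [6, 2, 5, 7, 6, 3, 7, 5, 4]
Step 2: Midrank |d_i| (ties get averaged ranks).
ranks: |6|->6.5, |2|->1, |5|->4.5, |7|->8.5, |6|->6.5, |3|->2, |7|->8.5, |5|->4.5, |4|->3
Step 3: Attach original signs; sum ranks with positive sign and with negative sign.
W+ = 1 + 8.5 + 8.5 + 4.5 = 22.5
W- = 6.5 + 4.5 + 6.5 + 2 + 3 = 22.5
(Check: W+ + W- = 45 should equal n(n+1)/2 = 45.)
Step 4: Test statistic W = min(W+, W-) = 22.5.
Step 5: Ties in |d|, so use the tie-corrected normal approximation.
        E[W] = n(n+1)/4 = 9*10/4 = 22.5.
        Tie groups: |d|=5 (t=2), |d|=6 (t=2), |d|=7 (t=2); sum(t^3 - t) = 18.
        Var[W] = n(n+1)(2n+1)/24 - sum(t^3-t)/48 = 1710/24 - 18/48 = 70.875.
        z = (W - E[W]) / sqrt(Var[W]) = (22.5 - 22.5) / 8.4187 = 0.0000.
        Two-sided p = 2*Phi(z) = 1.000000.
Step 6: alpha = 0.1. fail to reject H0.

W+ = 22.5, W- = 22.5, W = min = 22.5, p = 1.000000, fail to reject H0.


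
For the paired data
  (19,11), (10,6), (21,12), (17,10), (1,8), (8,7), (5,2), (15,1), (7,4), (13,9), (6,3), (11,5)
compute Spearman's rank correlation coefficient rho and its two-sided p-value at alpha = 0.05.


Step 1: Rank x and y separately (midranks; no ties here).
rank(x): 19->11, 10->6, 21->12, 17->10, 1->1, 8->5, 5->2, 15->9, 7->4, 13->8, 6->3, 11->7
rank(y): 11->11, 6->6, 12->12, 10->10, 8->8, 7->7, 2->2, 1->1, 4->4, 9->9, 3->3, 5->5
Step 2: d_i = R_x(i) - R_y(i); compute d_i^2.
  (11-11)^2=0, (6-6)^2=0, (12-12)^2=0, (10-10)^2=0, (1-8)^2=49, (5-7)^2=4, (2-2)^2=0, (9-1)^2=64, (4-4)^2=0, (8-9)^2=1, (3-3)^2=0, (7-5)^2=4
sum(d^2) = 122.
Step 3: rho = 1 - 6*122 / (12*(12^2 - 1)) = 1 - 732/1716 = 0.573427.
Step 4: Under H0, t = rho * sqrt((n-2)/(1-rho^2)) = 2.2134 ~ t(10).
Step 5: Two-sided p-value from the t-distribution with 10 df = 0.051266.
Step 6: alpha = 0.05. fail to reject H0.

rho = 0.5734, p = 0.051266, fail to reject H0 at alpha = 0.05.


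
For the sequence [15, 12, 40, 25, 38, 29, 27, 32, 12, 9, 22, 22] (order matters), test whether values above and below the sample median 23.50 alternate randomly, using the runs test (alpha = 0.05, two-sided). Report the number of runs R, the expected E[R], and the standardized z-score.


Step 1: Compute median = 23.50; label A = above, B = below.
Labels in order: BBAAAAAABBBB  (n_A = 6, n_B = 6)
Step 2: Count runs R = 3.
Step 3: Under H0 (random ordering), E[R] = 2*n_A*n_B/(n_A+n_B) + 1 = 2*6*6/12 + 1 = 7.0000.
        Var[R] = 2*n_A*n_B*(2*n_A*n_B - n_A - n_B) / ((n_A+n_B)^2 * (n_A+n_B-1)) = 4320/1584 = 2.7273.
        SD[R] = 1.6514.
Step 4: Continuity-corrected z = (R + 0.5 - E[R]) / SD[R] = (3 + 0.5 - 7.0000) / 1.6514 = -2.1194.
Step 5: Two-sided p-value via normal approximation = 2*(1 - Phi(|z|)) = 0.034060.
Step 6: alpha = 0.05. reject H0.

R = 3, z = -2.1194, p = 0.034060, reject H0.


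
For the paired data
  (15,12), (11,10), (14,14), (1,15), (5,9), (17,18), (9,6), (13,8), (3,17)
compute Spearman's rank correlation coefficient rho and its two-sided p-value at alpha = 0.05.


Step 1: Rank x and y separately (midranks; no ties here).
rank(x): 15->8, 11->5, 14->7, 1->1, 5->3, 17->9, 9->4, 13->6, 3->2
rank(y): 12->5, 10->4, 14->6, 15->7, 9->3, 18->9, 6->1, 8->2, 17->8
Step 2: d_i = R_x(i) - R_y(i); compute d_i^2.
  (8-5)^2=9, (5-4)^2=1, (7-6)^2=1, (1-7)^2=36, (3-3)^2=0, (9-9)^2=0, (4-1)^2=9, (6-2)^2=16, (2-8)^2=36
sum(d^2) = 108.
Step 3: rho = 1 - 6*108 / (9*(9^2 - 1)) = 1 - 648/720 = 0.100000.
Step 4: Under H0, t = rho * sqrt((n-2)/(1-rho^2)) = 0.2659 ~ t(7).
Step 5: Two-sided p-value from the t-distribution with 7 df = 0.797972.
Step 6: alpha = 0.05. fail to reject H0.

rho = 0.1000, p = 0.797972, fail to reject H0 at alpha = 0.05.


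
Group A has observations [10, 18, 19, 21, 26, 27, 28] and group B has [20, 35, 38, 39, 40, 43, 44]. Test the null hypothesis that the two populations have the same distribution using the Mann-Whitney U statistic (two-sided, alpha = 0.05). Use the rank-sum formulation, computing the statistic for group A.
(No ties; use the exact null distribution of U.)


Step 1: Combine and sort all 14 observations; assign midranks.
sorted (value, group): (10,X), (18,X), (19,X), (20,Y), (21,X), (26,X), (27,X), (28,X), (35,Y), (38,Y), (39,Y), (40,Y), (43,Y), (44,Y)
ranks: 10->1, 18->2, 19->3, 20->4, 21->5, 26->6, 27->7, 28->8, 35->9, 38->10, 39->11, 40->12, 43->13, 44->14
Step 2: Rank sum for X: R1 = 1 + 2 + 3 + 5 + 6 + 7 + 8 = 32.
Step 3: U_X = R1 - n1(n1+1)/2 = 32 - 7*8/2 = 32 - 28 = 4.
       U_Y = n1*n2 - U_X = 49 - 4 = 45.
Step 4: No ties, so the exact null distribution of U (based on enumerating the C(14,7) = 3432 equally likely rank assignments) gives the two-sided p-value.
Step 5: p-value = 0.006993; compare to alpha = 0.05. reject H0.

U_X = 4, p = 0.006993, reject H0 at alpha = 0.05.


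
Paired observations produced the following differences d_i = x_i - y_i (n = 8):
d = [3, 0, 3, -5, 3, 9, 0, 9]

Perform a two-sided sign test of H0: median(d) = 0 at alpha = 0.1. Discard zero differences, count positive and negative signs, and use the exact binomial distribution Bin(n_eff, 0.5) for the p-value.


Step 1: Discard zero differences. Original n = 8; n_eff = number of nonzero differences = 6.
Nonzero differences (with sign): +3, +3, -5, +3, +9, +9
Step 2: Count signs: positive = 5, negative = 1.
Step 3: Under H0: P(positive) = 0.5, so the number of positives S ~ Bin(6, 0.5).
Step 4: Two-sided exact p-value = sum of Bin(6,0.5) probabilities at or below the observed probability = 0.218750.
Step 5: alpha = 0.1. fail to reject H0.

n_eff = 6, pos = 5, neg = 1, p = 0.218750, fail to reject H0.


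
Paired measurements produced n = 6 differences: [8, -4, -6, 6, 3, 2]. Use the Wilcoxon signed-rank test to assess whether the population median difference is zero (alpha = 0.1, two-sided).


Step 1: Drop any zero differences (none here) and take |d_i|.
|d| = [8, 4, 6, 6, 3, 2]
Step 2: Midrank |d_i| (ties get averaged ranks).
ranks: |8|->6, |4|->3, |6|->4.5, |6|->4.5, |3|->2, |2|->1
Step 3: Attach original signs; sum ranks with positive sign and with negative sign.
W+ = 6 + 4.5 + 2 + 1 = 13.5
W- = 3 + 4.5 = 7.5
(Check: W+ + W- = 21 should equal n(n+1)/2 = 21.)
Step 4: Test statistic W = min(W+, W-) = 7.5.
Step 5: Ties in |d|, so use the tie-corrected normal approximation.
        E[W] = n(n+1)/4 = 6*7/4 = 10.5.
        Tie groups: |d|=6 (t=2); sum(t^3 - t) = 6.
        Var[W] = n(n+1)(2n+1)/24 - sum(t^3-t)/48 = 546/24 - 6/48 = 22.625.
        z = (W - E[W]) / sqrt(Var[W]) = (7.5 - 10.5) / 4.7566 = -0.6307.
        Two-sided p = 2*Phi(z) = 0.528233.
Step 6: alpha = 0.1. fail to reject H0.

W+ = 13.5, W- = 7.5, W = min = 7.5, p = 0.528233, fail to reject H0.


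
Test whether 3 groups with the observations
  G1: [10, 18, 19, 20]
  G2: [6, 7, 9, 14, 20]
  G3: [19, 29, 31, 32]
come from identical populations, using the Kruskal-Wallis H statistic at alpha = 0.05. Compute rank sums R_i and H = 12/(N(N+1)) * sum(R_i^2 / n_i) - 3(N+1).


Step 1: Combine all N = 13 observations and assign midranks.
sorted (value, group, rank): (6,G2,1), (7,G2,2), (9,G2,3), (10,G1,4), (14,G2,5), (18,G1,6), (19,G1,7.5), (19,G3,7.5), (20,G1,9.5), (20,G2,9.5), (29,G3,11), (31,G3,12), (32,G3,13)
Step 2: Sum ranks within each group.
R_1 = 27 (n_1 = 4)
R_2 = 20.5 (n_2 = 5)
R_3 = 43.5 (n_3 = 4)
Step 3: H = 12/(N(N+1)) * sum(R_i^2/n_i) - 3(N+1)
     = 12/(13*14) * (27^2/4 + 20.5^2/5 + 43.5^2/4) - 3*14
     = 0.065934 * 739.362 - 42
     = 6.749176.
Step 4: Ties present; correction factor C = 1 - 12/(13^3 - 13) = 0.994505. Corrected H = 6.749176 / 0.994505 = 6.786464.
Step 5: Under H0, H ~ chi^2(2); p-value = 0.033600.
Step 6: alpha = 0.05. reject H0.

H = 6.7865, df = 2, p = 0.033600, reject H0.


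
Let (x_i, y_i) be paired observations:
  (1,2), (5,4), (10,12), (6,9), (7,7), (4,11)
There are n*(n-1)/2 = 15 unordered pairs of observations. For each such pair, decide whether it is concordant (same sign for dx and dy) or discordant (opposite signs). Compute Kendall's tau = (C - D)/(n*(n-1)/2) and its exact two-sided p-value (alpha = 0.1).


Step 1: Enumerate the 15 unordered pairs (i,j) with i<j and classify each by sign(x_j-x_i) * sign(y_j-y_i).
  (1,2):dx=+4,dy=+2->C; (1,3):dx=+9,dy=+10->C; (1,4):dx=+5,dy=+7->C; (1,5):dx=+6,dy=+5->C
  (1,6):dx=+3,dy=+9->C; (2,3):dx=+5,dy=+8->C; (2,4):dx=+1,dy=+5->C; (2,5):dx=+2,dy=+3->C
  (2,6):dx=-1,dy=+7->D; (3,4):dx=-4,dy=-3->C; (3,5):dx=-3,dy=-5->C; (3,6):dx=-6,dy=-1->C
  (4,5):dx=+1,dy=-2->D; (4,6):dx=-2,dy=+2->D; (5,6):dx=-3,dy=+4->D
Step 2: C = 11, D = 4, total pairs = 15.
Step 3: tau = (C - D)/(n(n-1)/2) = (11 - 4)/15 = 0.466667.
Step 4: Exact two-sided p-value (enumerate n! = 720 permutations of y under H0): p = 0.272222.
Step 5: alpha = 0.1. fail to reject H0.

tau_b = 0.4667 (C=11, D=4), p = 0.272222, fail to reject H0.


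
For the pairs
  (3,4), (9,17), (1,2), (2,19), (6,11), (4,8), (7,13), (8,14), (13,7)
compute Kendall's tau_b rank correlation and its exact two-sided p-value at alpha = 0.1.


Step 1: Enumerate the 36 unordered pairs (i,j) with i<j and classify each by sign(x_j-x_i) * sign(y_j-y_i).
  (1,2):dx=+6,dy=+13->C; (1,3):dx=-2,dy=-2->C; (1,4):dx=-1,dy=+15->D; (1,5):dx=+3,dy=+7->C
  (1,6):dx=+1,dy=+4->C; (1,7):dx=+4,dy=+9->C; (1,8):dx=+5,dy=+10->C; (1,9):dx=+10,dy=+3->C
  (2,3):dx=-8,dy=-15->C; (2,4):dx=-7,dy=+2->D; (2,5):dx=-3,dy=-6->C; (2,6):dx=-5,dy=-9->C
  (2,7):dx=-2,dy=-4->C; (2,8):dx=-1,dy=-3->C; (2,9):dx=+4,dy=-10->D; (3,4):dx=+1,dy=+17->C
  (3,5):dx=+5,dy=+9->C; (3,6):dx=+3,dy=+6->C; (3,7):dx=+6,dy=+11->C; (3,8):dx=+7,dy=+12->C
  (3,9):dx=+12,dy=+5->C; (4,5):dx=+4,dy=-8->D; (4,6):dx=+2,dy=-11->D; (4,7):dx=+5,dy=-6->D
  (4,8):dx=+6,dy=-5->D; (4,9):dx=+11,dy=-12->D; (5,6):dx=-2,dy=-3->C; (5,7):dx=+1,dy=+2->C
  (5,8):dx=+2,dy=+3->C; (5,9):dx=+7,dy=-4->D; (6,7):dx=+3,dy=+5->C; (6,8):dx=+4,dy=+6->C
  (6,9):dx=+9,dy=-1->D; (7,8):dx=+1,dy=+1->C; (7,9):dx=+6,dy=-6->D; (8,9):dx=+5,dy=-7->D
Step 2: C = 24, D = 12, total pairs = 36.
Step 3: tau = (C - D)/(n(n-1)/2) = (24 - 12)/36 = 0.333333.
Step 4: Exact two-sided p-value (enumerate n! = 362880 permutations of y under H0): p = 0.259518.
Step 5: alpha = 0.1. fail to reject H0.

tau_b = 0.3333 (C=24, D=12), p = 0.259518, fail to reject H0.


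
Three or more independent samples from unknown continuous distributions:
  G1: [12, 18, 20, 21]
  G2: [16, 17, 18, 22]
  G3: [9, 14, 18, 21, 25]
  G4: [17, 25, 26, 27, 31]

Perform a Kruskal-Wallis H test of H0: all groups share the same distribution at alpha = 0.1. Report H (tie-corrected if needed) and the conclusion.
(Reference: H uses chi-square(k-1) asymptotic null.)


Step 1: Combine all N = 18 observations and assign midranks.
sorted (value, group, rank): (9,G3,1), (12,G1,2), (14,G3,3), (16,G2,4), (17,G2,5.5), (17,G4,5.5), (18,G1,8), (18,G2,8), (18,G3,8), (20,G1,10), (21,G1,11.5), (21,G3,11.5), (22,G2,13), (25,G3,14.5), (25,G4,14.5), (26,G4,16), (27,G4,17), (31,G4,18)
Step 2: Sum ranks within each group.
R_1 = 31.5 (n_1 = 4)
R_2 = 30.5 (n_2 = 4)
R_3 = 38 (n_3 = 5)
R_4 = 71 (n_4 = 5)
Step 3: H = 12/(N(N+1)) * sum(R_i^2/n_i) - 3(N+1)
     = 12/(18*19) * (31.5^2/4 + 30.5^2/4 + 38^2/5 + 71^2/5) - 3*19
     = 0.035088 * 1777.62 - 57
     = 5.372807.
Step 4: Ties present; correction factor C = 1 - 42/(18^3 - 18) = 0.992776. Corrected H = 5.372807 / 0.992776 = 5.411902.
Step 5: Under H0, H ~ chi^2(3); p-value = 0.144004.
Step 6: alpha = 0.1. fail to reject H0.

H = 5.4119, df = 3, p = 0.144004, fail to reject H0.


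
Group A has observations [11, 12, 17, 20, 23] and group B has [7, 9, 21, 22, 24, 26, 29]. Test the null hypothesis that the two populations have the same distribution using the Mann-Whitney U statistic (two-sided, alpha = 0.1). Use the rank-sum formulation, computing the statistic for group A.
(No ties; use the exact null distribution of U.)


Step 1: Combine and sort all 12 observations; assign midranks.
sorted (value, group): (7,Y), (9,Y), (11,X), (12,X), (17,X), (20,X), (21,Y), (22,Y), (23,X), (24,Y), (26,Y), (29,Y)
ranks: 7->1, 9->2, 11->3, 12->4, 17->5, 20->6, 21->7, 22->8, 23->9, 24->10, 26->11, 29->12
Step 2: Rank sum for X: R1 = 3 + 4 + 5 + 6 + 9 = 27.
Step 3: U_X = R1 - n1(n1+1)/2 = 27 - 5*6/2 = 27 - 15 = 12.
       U_Y = n1*n2 - U_X = 35 - 12 = 23.
Step 4: No ties, so the exact null distribution of U (based on enumerating the C(12,5) = 792 equally likely rank assignments) gives the two-sided p-value.
Step 5: p-value = 0.431818; compare to alpha = 0.1. fail to reject H0.

U_X = 12, p = 0.431818, fail to reject H0 at alpha = 0.1.


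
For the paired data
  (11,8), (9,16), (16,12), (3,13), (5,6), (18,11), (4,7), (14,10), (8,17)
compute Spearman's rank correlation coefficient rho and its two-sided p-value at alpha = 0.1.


Step 1: Rank x and y separately (midranks; no ties here).
rank(x): 11->6, 9->5, 16->8, 3->1, 5->3, 18->9, 4->2, 14->7, 8->4
rank(y): 8->3, 16->8, 12->6, 13->7, 6->1, 11->5, 7->2, 10->4, 17->9
Step 2: d_i = R_x(i) - R_y(i); compute d_i^2.
  (6-3)^2=9, (5-8)^2=9, (8-6)^2=4, (1-7)^2=36, (3-1)^2=4, (9-5)^2=16, (2-2)^2=0, (7-4)^2=9, (4-9)^2=25
sum(d^2) = 112.
Step 3: rho = 1 - 6*112 / (9*(9^2 - 1)) = 1 - 672/720 = 0.066667.
Step 4: Under H0, t = rho * sqrt((n-2)/(1-rho^2)) = 0.1768 ~ t(7).
Step 5: Two-sided p-value from the t-distribution with 7 df = 0.864690.
Step 6: alpha = 0.1. fail to reject H0.

rho = 0.0667, p = 0.864690, fail to reject H0 at alpha = 0.1.


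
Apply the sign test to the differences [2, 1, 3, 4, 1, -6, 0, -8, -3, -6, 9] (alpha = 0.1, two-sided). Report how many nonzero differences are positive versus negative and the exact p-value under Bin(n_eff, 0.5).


Step 1: Discard zero differences. Original n = 11; n_eff = number of nonzero differences = 10.
Nonzero differences (with sign): +2, +1, +3, +4, +1, -6, -8, -3, -6, +9
Step 2: Count signs: positive = 6, negative = 4.
Step 3: Under H0: P(positive) = 0.5, so the number of positives S ~ Bin(10, 0.5).
Step 4: Two-sided exact p-value = sum of Bin(10,0.5) probabilities at or below the observed probability = 0.753906.
Step 5: alpha = 0.1. fail to reject H0.

n_eff = 10, pos = 6, neg = 4, p = 0.753906, fail to reject H0.


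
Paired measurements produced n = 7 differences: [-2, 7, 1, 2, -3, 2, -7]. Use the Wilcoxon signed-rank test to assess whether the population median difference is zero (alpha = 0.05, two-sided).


Step 1: Drop any zero differences (none here) and take |d_i|.
|d| = [2, 7, 1, 2, 3, 2, 7]
Step 2: Midrank |d_i| (ties get averaged ranks).
ranks: |2|->3, |7|->6.5, |1|->1, |2|->3, |3|->5, |2|->3, |7|->6.5
Step 3: Attach original signs; sum ranks with positive sign and with negative sign.
W+ = 6.5 + 1 + 3 + 3 = 13.5
W- = 3 + 5 + 6.5 = 14.5
(Check: W+ + W- = 28 should equal n(n+1)/2 = 28.)
Step 4: Test statistic W = min(W+, W-) = 13.5.
Step 5: Ties in |d|, so use the tie-corrected normal approximation.
        E[W] = n(n+1)/4 = 7*8/4 = 14.
        Tie groups: |d|=2 (t=3), |d|=7 (t=2); sum(t^3 - t) = 30.
        Var[W] = n(n+1)(2n+1)/24 - sum(t^3-t)/48 = 840/24 - 30/48 = 34.375.
        z = (W - E[W]) / sqrt(Var[W]) = (13.5 - 14) / 5.8630 = -0.0853.
        Two-sided p = 2*Phi(z) = 0.932039.
Step 6: alpha = 0.05. fail to reject H0.

W+ = 13.5, W- = 14.5, W = min = 13.5, p = 0.932039, fail to reject H0.


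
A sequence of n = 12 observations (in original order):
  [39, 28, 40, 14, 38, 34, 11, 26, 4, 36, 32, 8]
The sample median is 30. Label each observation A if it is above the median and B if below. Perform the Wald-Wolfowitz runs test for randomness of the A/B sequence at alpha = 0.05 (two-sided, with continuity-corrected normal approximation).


Step 1: Compute median = 30; label A = above, B = below.
Labels in order: ABABAABBBAAB  (n_A = 6, n_B = 6)
Step 2: Count runs R = 8.
Step 3: Under H0 (random ordering), E[R] = 2*n_A*n_B/(n_A+n_B) + 1 = 2*6*6/12 + 1 = 7.0000.
        Var[R] = 2*n_A*n_B*(2*n_A*n_B - n_A - n_B) / ((n_A+n_B)^2 * (n_A+n_B-1)) = 4320/1584 = 2.7273.
        SD[R] = 1.6514.
Step 4: Continuity-corrected z = (R - 0.5 - E[R]) / SD[R] = (8 - 0.5 - 7.0000) / 1.6514 = 0.3028.
Step 5: Two-sided p-value via normal approximation = 2*(1 - Phi(|z|)) = 0.762069.
Step 6: alpha = 0.05. fail to reject H0.

R = 8, z = 0.3028, p = 0.762069, fail to reject H0.


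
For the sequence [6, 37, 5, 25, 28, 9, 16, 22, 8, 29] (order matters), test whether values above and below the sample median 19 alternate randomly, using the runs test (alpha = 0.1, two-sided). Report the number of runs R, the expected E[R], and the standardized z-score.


Step 1: Compute median = 19; label A = above, B = below.
Labels in order: BABAABBABA  (n_A = 5, n_B = 5)
Step 2: Count runs R = 8.
Step 3: Under H0 (random ordering), E[R] = 2*n_A*n_B/(n_A+n_B) + 1 = 2*5*5/10 + 1 = 6.0000.
        Var[R] = 2*n_A*n_B*(2*n_A*n_B - n_A - n_B) / ((n_A+n_B)^2 * (n_A+n_B-1)) = 2000/900 = 2.2222.
        SD[R] = 1.4907.
Step 4: Continuity-corrected z = (R - 0.5 - E[R]) / SD[R] = (8 - 0.5 - 6.0000) / 1.4907 = 1.0062.
Step 5: Two-sided p-value via normal approximation = 2*(1 - Phi(|z|)) = 0.314305.
Step 6: alpha = 0.1. fail to reject H0.

R = 8, z = 1.0062, p = 0.314305, fail to reject H0.


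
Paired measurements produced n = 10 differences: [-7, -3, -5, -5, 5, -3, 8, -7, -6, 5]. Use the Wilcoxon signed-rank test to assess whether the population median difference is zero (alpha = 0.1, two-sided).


Step 1: Drop any zero differences (none here) and take |d_i|.
|d| = [7, 3, 5, 5, 5, 3, 8, 7, 6, 5]
Step 2: Midrank |d_i| (ties get averaged ranks).
ranks: |7|->8.5, |3|->1.5, |5|->4.5, |5|->4.5, |5|->4.5, |3|->1.5, |8|->10, |7|->8.5, |6|->7, |5|->4.5
Step 3: Attach original signs; sum ranks with positive sign and with negative sign.
W+ = 4.5 + 10 + 4.5 = 19
W- = 8.5 + 1.5 + 4.5 + 4.5 + 1.5 + 8.5 + 7 = 36
(Check: W+ + W- = 55 should equal n(n+1)/2 = 55.)
Step 4: Test statistic W = min(W+, W-) = 19.
Step 5: Ties in |d|, so use the tie-corrected normal approximation.
        E[W] = n(n+1)/4 = 10*11/4 = 27.5.
        Tie groups: |d|=3 (t=2), |d|=5 (t=4), |d|=7 (t=2); sum(t^3 - t) = 72.
        Var[W] = n(n+1)(2n+1)/24 - sum(t^3-t)/48 = 2310/24 - 72/48 = 94.75.
        z = (W - E[W]) / sqrt(Var[W]) = (19 - 27.5) / 9.7340 = -0.8732.
        Two-sided p = 2*Phi(z) = 0.382537.
Step 6: alpha = 0.1. fail to reject H0.

W+ = 19, W- = 36, W = min = 19, p = 0.382537, fail to reject H0.


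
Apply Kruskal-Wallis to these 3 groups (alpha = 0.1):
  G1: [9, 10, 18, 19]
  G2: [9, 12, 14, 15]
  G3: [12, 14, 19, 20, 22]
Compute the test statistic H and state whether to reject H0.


Step 1: Combine all N = 13 observations and assign midranks.
sorted (value, group, rank): (9,G1,1.5), (9,G2,1.5), (10,G1,3), (12,G2,4.5), (12,G3,4.5), (14,G2,6.5), (14,G3,6.5), (15,G2,8), (18,G1,9), (19,G1,10.5), (19,G3,10.5), (20,G3,12), (22,G3,13)
Step 2: Sum ranks within each group.
R_1 = 24 (n_1 = 4)
R_2 = 20.5 (n_2 = 4)
R_3 = 46.5 (n_3 = 5)
Step 3: H = 12/(N(N+1)) * sum(R_i^2/n_i) - 3(N+1)
     = 12/(13*14) * (24^2/4 + 20.5^2/4 + 46.5^2/5) - 3*14
     = 0.065934 * 681.513 - 42
     = 2.934890.
Step 4: Ties present; correction factor C = 1 - 24/(13^3 - 13) = 0.989011. Corrected H = 2.934890 / 0.989011 = 2.967500.
Step 5: Under H0, H ~ chi^2(2); p-value = 0.226786.
Step 6: alpha = 0.1. fail to reject H0.

H = 2.9675, df = 2, p = 0.226786, fail to reject H0.


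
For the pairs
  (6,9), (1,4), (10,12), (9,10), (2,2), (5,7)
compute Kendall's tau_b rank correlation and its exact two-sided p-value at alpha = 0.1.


Step 1: Enumerate the 15 unordered pairs (i,j) with i<j and classify each by sign(x_j-x_i) * sign(y_j-y_i).
  (1,2):dx=-5,dy=-5->C; (1,3):dx=+4,dy=+3->C; (1,4):dx=+3,dy=+1->C; (1,5):dx=-4,dy=-7->C
  (1,6):dx=-1,dy=-2->C; (2,3):dx=+9,dy=+8->C; (2,4):dx=+8,dy=+6->C; (2,5):dx=+1,dy=-2->D
  (2,6):dx=+4,dy=+3->C; (3,4):dx=-1,dy=-2->C; (3,5):dx=-8,dy=-10->C; (3,6):dx=-5,dy=-5->C
  (4,5):dx=-7,dy=-8->C; (4,6):dx=-4,dy=-3->C; (5,6):dx=+3,dy=+5->C
Step 2: C = 14, D = 1, total pairs = 15.
Step 3: tau = (C - D)/(n(n-1)/2) = (14 - 1)/15 = 0.866667.
Step 4: Exact two-sided p-value (enumerate n! = 720 permutations of y under H0): p = 0.016667.
Step 5: alpha = 0.1. reject H0.

tau_b = 0.8667 (C=14, D=1), p = 0.016667, reject H0.


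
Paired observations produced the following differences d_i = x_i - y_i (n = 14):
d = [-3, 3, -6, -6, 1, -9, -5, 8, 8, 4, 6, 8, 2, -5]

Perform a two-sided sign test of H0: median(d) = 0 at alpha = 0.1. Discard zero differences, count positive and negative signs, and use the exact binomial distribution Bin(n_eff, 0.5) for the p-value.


Step 1: Discard zero differences. Original n = 14; n_eff = number of nonzero differences = 14.
Nonzero differences (with sign): -3, +3, -6, -6, +1, -9, -5, +8, +8, +4, +6, +8, +2, -5
Step 2: Count signs: positive = 8, negative = 6.
Step 3: Under H0: P(positive) = 0.5, so the number of positives S ~ Bin(14, 0.5).
Step 4: Two-sided exact p-value = sum of Bin(14,0.5) probabilities at or below the observed probability = 0.790527.
Step 5: alpha = 0.1. fail to reject H0.

n_eff = 14, pos = 8, neg = 6, p = 0.790527, fail to reject H0.


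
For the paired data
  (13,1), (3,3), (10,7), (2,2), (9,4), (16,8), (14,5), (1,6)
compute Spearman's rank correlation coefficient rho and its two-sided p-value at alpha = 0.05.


Step 1: Rank x and y separately (midranks; no ties here).
rank(x): 13->6, 3->3, 10->5, 2->2, 9->4, 16->8, 14->7, 1->1
rank(y): 1->1, 3->3, 7->7, 2->2, 4->4, 8->8, 5->5, 6->6
Step 2: d_i = R_x(i) - R_y(i); compute d_i^2.
  (6-1)^2=25, (3-3)^2=0, (5-7)^2=4, (2-2)^2=0, (4-4)^2=0, (8-8)^2=0, (7-5)^2=4, (1-6)^2=25
sum(d^2) = 58.
Step 3: rho = 1 - 6*58 / (8*(8^2 - 1)) = 1 - 348/504 = 0.309524.
Step 4: Under H0, t = rho * sqrt((n-2)/(1-rho^2)) = 0.7973 ~ t(6).
Step 5: Two-sided p-value from the t-distribution with 6 df = 0.455645.
Step 6: alpha = 0.05. fail to reject H0.

rho = 0.3095, p = 0.455645, fail to reject H0 at alpha = 0.05.


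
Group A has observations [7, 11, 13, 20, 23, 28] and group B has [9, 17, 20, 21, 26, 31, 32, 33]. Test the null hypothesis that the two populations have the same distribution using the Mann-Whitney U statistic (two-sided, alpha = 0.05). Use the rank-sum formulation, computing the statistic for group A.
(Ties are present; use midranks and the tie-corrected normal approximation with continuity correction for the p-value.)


Step 1: Combine and sort all 14 observations; assign midranks.
sorted (value, group): (7,X), (9,Y), (11,X), (13,X), (17,Y), (20,X), (20,Y), (21,Y), (23,X), (26,Y), (28,X), (31,Y), (32,Y), (33,Y)
ranks: 7->1, 9->2, 11->3, 13->4, 17->5, 20->6.5, 20->6.5, 21->8, 23->9, 26->10, 28->11, 31->12, 32->13, 33->14
Step 2: Rank sum for X: R1 = 1 + 3 + 4 + 6.5 + 9 + 11 = 34.5.
Step 3: U_X = R1 - n1(n1+1)/2 = 34.5 - 6*7/2 = 34.5 - 21 = 13.5.
       U_Y = n1*n2 - U_X = 48 - 13.5 = 34.5.
Step 4: Ties are present, so use the tie-corrected normal approximation (with continuity correction) for the p-value.
Step 5: p-value = 0.196213; compare to alpha = 0.05. fail to reject H0.

U_X = 13.5, p = 0.196213, fail to reject H0 at alpha = 0.05.


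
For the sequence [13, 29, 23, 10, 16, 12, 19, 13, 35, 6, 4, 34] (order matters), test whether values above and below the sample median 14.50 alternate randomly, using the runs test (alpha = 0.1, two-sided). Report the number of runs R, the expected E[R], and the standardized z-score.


Step 1: Compute median = 14.50; label A = above, B = below.
Labels in order: BAABABABABBA  (n_A = 6, n_B = 6)
Step 2: Count runs R = 10.
Step 3: Under H0 (random ordering), E[R] = 2*n_A*n_B/(n_A+n_B) + 1 = 2*6*6/12 + 1 = 7.0000.
        Var[R] = 2*n_A*n_B*(2*n_A*n_B - n_A - n_B) / ((n_A+n_B)^2 * (n_A+n_B-1)) = 4320/1584 = 2.7273.
        SD[R] = 1.6514.
Step 4: Continuity-corrected z = (R - 0.5 - E[R]) / SD[R] = (10 - 0.5 - 7.0000) / 1.6514 = 1.5138.
Step 5: Two-sided p-value via normal approximation = 2*(1 - Phi(|z|)) = 0.130070.
Step 6: alpha = 0.1. fail to reject H0.

R = 10, z = 1.5138, p = 0.130070, fail to reject H0.


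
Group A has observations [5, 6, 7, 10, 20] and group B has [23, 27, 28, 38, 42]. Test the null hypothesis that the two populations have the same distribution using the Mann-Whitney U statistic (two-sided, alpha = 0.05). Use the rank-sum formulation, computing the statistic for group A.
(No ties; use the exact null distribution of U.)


Step 1: Combine and sort all 10 observations; assign midranks.
sorted (value, group): (5,X), (6,X), (7,X), (10,X), (20,X), (23,Y), (27,Y), (28,Y), (38,Y), (42,Y)
ranks: 5->1, 6->2, 7->3, 10->4, 20->5, 23->6, 27->7, 28->8, 38->9, 42->10
Step 2: Rank sum for X: R1 = 1 + 2 + 3 + 4 + 5 = 15.
Step 3: U_X = R1 - n1(n1+1)/2 = 15 - 5*6/2 = 15 - 15 = 0.
       U_Y = n1*n2 - U_X = 25 - 0 = 25.
Step 4: No ties, so the exact null distribution of U (based on enumerating the C(10,5) = 252 equally likely rank assignments) gives the two-sided p-value.
Step 5: p-value = 0.007937; compare to alpha = 0.05. reject H0.

U_X = 0, p = 0.007937, reject H0 at alpha = 0.05.


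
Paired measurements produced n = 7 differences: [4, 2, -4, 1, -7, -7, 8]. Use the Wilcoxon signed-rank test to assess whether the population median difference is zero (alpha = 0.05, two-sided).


Step 1: Drop any zero differences (none here) and take |d_i|.
|d| = [4, 2, 4, 1, 7, 7, 8]
Step 2: Midrank |d_i| (ties get averaged ranks).
ranks: |4|->3.5, |2|->2, |4|->3.5, |1|->1, |7|->5.5, |7|->5.5, |8|->7
Step 3: Attach original signs; sum ranks with positive sign and with negative sign.
W+ = 3.5 + 2 + 1 + 7 = 13.5
W- = 3.5 + 5.5 + 5.5 = 14.5
(Check: W+ + W- = 28 should equal n(n+1)/2 = 28.)
Step 4: Test statistic W = min(W+, W-) = 13.5.
Step 5: Ties in |d|, so use the tie-corrected normal approximation.
        E[W] = n(n+1)/4 = 7*8/4 = 14.
        Tie groups: |d|=4 (t=2), |d|=7 (t=2); sum(t^3 - t) = 12.
        Var[W] = n(n+1)(2n+1)/24 - sum(t^3-t)/48 = 840/24 - 12/48 = 34.75.
        z = (W - E[W]) / sqrt(Var[W]) = (13.5 - 14) / 5.8949 = -0.0848.
        Two-sided p = 2*Phi(z) = 0.932405.
Step 6: alpha = 0.05. fail to reject H0.

W+ = 13.5, W- = 14.5, W = min = 13.5, p = 0.932405, fail to reject H0.


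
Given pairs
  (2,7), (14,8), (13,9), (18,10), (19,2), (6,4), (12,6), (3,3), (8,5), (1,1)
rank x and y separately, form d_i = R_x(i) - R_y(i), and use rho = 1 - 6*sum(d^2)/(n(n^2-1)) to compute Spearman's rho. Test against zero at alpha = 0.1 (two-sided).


Step 1: Rank x and y separately (midranks; no ties here).
rank(x): 2->2, 14->8, 13->7, 18->9, 19->10, 6->4, 12->6, 3->3, 8->5, 1->1
rank(y): 7->7, 8->8, 9->9, 10->10, 2->2, 4->4, 6->6, 3->3, 5->5, 1->1
Step 2: d_i = R_x(i) - R_y(i); compute d_i^2.
  (2-7)^2=25, (8-8)^2=0, (7-9)^2=4, (9-10)^2=1, (10-2)^2=64, (4-4)^2=0, (6-6)^2=0, (3-3)^2=0, (5-5)^2=0, (1-1)^2=0
sum(d^2) = 94.
Step 3: rho = 1 - 6*94 / (10*(10^2 - 1)) = 1 - 564/990 = 0.430303.
Step 4: Under H0, t = rho * sqrt((n-2)/(1-rho^2)) = 1.3483 ~ t(8).
Step 5: Two-sided p-value from the t-distribution with 8 df = 0.214492.
Step 6: alpha = 0.1. fail to reject H0.

rho = 0.4303, p = 0.214492, fail to reject H0 at alpha = 0.1.


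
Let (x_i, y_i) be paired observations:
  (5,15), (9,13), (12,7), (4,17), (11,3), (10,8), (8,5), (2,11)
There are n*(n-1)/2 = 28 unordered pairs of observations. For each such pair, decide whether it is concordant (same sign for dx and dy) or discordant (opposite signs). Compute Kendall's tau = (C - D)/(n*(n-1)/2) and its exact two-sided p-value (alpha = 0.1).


Step 1: Enumerate the 28 unordered pairs (i,j) with i<j and classify each by sign(x_j-x_i) * sign(y_j-y_i).
  (1,2):dx=+4,dy=-2->D; (1,3):dx=+7,dy=-8->D; (1,4):dx=-1,dy=+2->D; (1,5):dx=+6,dy=-12->D
  (1,6):dx=+5,dy=-7->D; (1,7):dx=+3,dy=-10->D; (1,8):dx=-3,dy=-4->C; (2,3):dx=+3,dy=-6->D
  (2,4):dx=-5,dy=+4->D; (2,5):dx=+2,dy=-10->D; (2,6):dx=+1,dy=-5->D; (2,7):dx=-1,dy=-8->C
  (2,8):dx=-7,dy=-2->C; (3,4):dx=-8,dy=+10->D; (3,5):dx=-1,dy=-4->C; (3,6):dx=-2,dy=+1->D
  (3,7):dx=-4,dy=-2->C; (3,8):dx=-10,dy=+4->D; (4,5):dx=+7,dy=-14->D; (4,6):dx=+6,dy=-9->D
  (4,7):dx=+4,dy=-12->D; (4,8):dx=-2,dy=-6->C; (5,6):dx=-1,dy=+5->D; (5,7):dx=-3,dy=+2->D
  (5,8):dx=-9,dy=+8->D; (6,7):dx=-2,dy=-3->C; (6,8):dx=-8,dy=+3->D; (7,8):dx=-6,dy=+6->D
Step 2: C = 7, D = 21, total pairs = 28.
Step 3: tau = (C - D)/(n(n-1)/2) = (7 - 21)/28 = -0.500000.
Step 4: Exact two-sided p-value (enumerate n! = 40320 permutations of y under H0): p = 0.108681.
Step 5: alpha = 0.1. fail to reject H0.

tau_b = -0.5000 (C=7, D=21), p = 0.108681, fail to reject H0.


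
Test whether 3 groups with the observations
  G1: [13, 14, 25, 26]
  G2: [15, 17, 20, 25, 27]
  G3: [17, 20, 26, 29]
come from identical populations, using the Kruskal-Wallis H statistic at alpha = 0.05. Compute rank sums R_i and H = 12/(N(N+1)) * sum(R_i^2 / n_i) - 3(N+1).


Step 1: Combine all N = 13 observations and assign midranks.
sorted (value, group, rank): (13,G1,1), (14,G1,2), (15,G2,3), (17,G2,4.5), (17,G3,4.5), (20,G2,6.5), (20,G3,6.5), (25,G1,8.5), (25,G2,8.5), (26,G1,10.5), (26,G3,10.5), (27,G2,12), (29,G3,13)
Step 2: Sum ranks within each group.
R_1 = 22 (n_1 = 4)
R_2 = 34.5 (n_2 = 5)
R_3 = 34.5 (n_3 = 4)
Step 3: H = 12/(N(N+1)) * sum(R_i^2/n_i) - 3(N+1)
     = 12/(13*14) * (22^2/4 + 34.5^2/5 + 34.5^2/4) - 3*14
     = 0.065934 * 656.612 - 42
     = 1.293132.
Step 4: Ties present; correction factor C = 1 - 24/(13^3 - 13) = 0.989011. Corrected H = 1.293132 / 0.989011 = 1.307500.
Step 5: Under H0, H ~ chi^2(2); p-value = 0.520092.
Step 6: alpha = 0.05. fail to reject H0.

H = 1.3075, df = 2, p = 0.520092, fail to reject H0.


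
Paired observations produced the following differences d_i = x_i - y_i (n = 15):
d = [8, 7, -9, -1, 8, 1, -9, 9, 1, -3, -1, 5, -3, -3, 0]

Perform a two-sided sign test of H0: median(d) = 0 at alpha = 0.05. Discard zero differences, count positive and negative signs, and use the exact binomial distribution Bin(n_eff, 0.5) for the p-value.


Step 1: Discard zero differences. Original n = 15; n_eff = number of nonzero differences = 14.
Nonzero differences (with sign): +8, +7, -9, -1, +8, +1, -9, +9, +1, -3, -1, +5, -3, -3
Step 2: Count signs: positive = 7, negative = 7.
Step 3: Under H0: P(positive) = 0.5, so the number of positives S ~ Bin(14, 0.5).
Step 4: Two-sided exact p-value = sum of Bin(14,0.5) probabilities at or below the observed probability = 1.000000.
Step 5: alpha = 0.05. fail to reject H0.

n_eff = 14, pos = 7, neg = 7, p = 1.000000, fail to reject H0.


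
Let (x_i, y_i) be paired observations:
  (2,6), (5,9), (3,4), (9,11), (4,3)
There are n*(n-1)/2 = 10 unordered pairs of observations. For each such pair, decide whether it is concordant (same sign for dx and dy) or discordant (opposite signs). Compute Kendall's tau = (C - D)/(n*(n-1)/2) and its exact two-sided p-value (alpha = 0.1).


Step 1: Enumerate the 10 unordered pairs (i,j) with i<j and classify each by sign(x_j-x_i) * sign(y_j-y_i).
  (1,2):dx=+3,dy=+3->C; (1,3):dx=+1,dy=-2->D; (1,4):dx=+7,dy=+5->C; (1,5):dx=+2,dy=-3->D
  (2,3):dx=-2,dy=-5->C; (2,4):dx=+4,dy=+2->C; (2,5):dx=-1,dy=-6->C; (3,4):dx=+6,dy=+7->C
  (3,5):dx=+1,dy=-1->D; (4,5):dx=-5,dy=-8->C
Step 2: C = 7, D = 3, total pairs = 10.
Step 3: tau = (C - D)/(n(n-1)/2) = (7 - 3)/10 = 0.400000.
Step 4: Exact two-sided p-value (enumerate n! = 120 permutations of y under H0): p = 0.483333.
Step 5: alpha = 0.1. fail to reject H0.

tau_b = 0.4000 (C=7, D=3), p = 0.483333, fail to reject H0.


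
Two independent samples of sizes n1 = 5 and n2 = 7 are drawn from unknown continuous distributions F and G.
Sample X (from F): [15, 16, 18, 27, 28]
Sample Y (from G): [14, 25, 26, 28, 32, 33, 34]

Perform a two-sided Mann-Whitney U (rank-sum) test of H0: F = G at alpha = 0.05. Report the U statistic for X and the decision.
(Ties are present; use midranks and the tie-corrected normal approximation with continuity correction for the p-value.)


Step 1: Combine and sort all 12 observations; assign midranks.
sorted (value, group): (14,Y), (15,X), (16,X), (18,X), (25,Y), (26,Y), (27,X), (28,X), (28,Y), (32,Y), (33,Y), (34,Y)
ranks: 14->1, 15->2, 16->3, 18->4, 25->5, 26->6, 27->7, 28->8.5, 28->8.5, 32->10, 33->11, 34->12
Step 2: Rank sum for X: R1 = 2 + 3 + 4 + 7 + 8.5 = 24.5.
Step 3: U_X = R1 - n1(n1+1)/2 = 24.5 - 5*6/2 = 24.5 - 15 = 9.5.
       U_Y = n1*n2 - U_X = 35 - 9.5 = 25.5.
Step 4: Ties are present, so use the tie-corrected normal approximation (with continuity correction) for the p-value.
Step 5: p-value = 0.222415; compare to alpha = 0.05. fail to reject H0.

U_X = 9.5, p = 0.222415, fail to reject H0 at alpha = 0.05.


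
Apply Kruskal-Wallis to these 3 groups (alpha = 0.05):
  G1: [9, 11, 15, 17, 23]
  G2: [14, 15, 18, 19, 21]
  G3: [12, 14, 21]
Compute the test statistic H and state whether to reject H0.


Step 1: Combine all N = 13 observations and assign midranks.
sorted (value, group, rank): (9,G1,1), (11,G1,2), (12,G3,3), (14,G2,4.5), (14,G3,4.5), (15,G1,6.5), (15,G2,6.5), (17,G1,8), (18,G2,9), (19,G2,10), (21,G2,11.5), (21,G3,11.5), (23,G1,13)
Step 2: Sum ranks within each group.
R_1 = 30.5 (n_1 = 5)
R_2 = 41.5 (n_2 = 5)
R_3 = 19 (n_3 = 3)
Step 3: H = 12/(N(N+1)) * sum(R_i^2/n_i) - 3(N+1)
     = 12/(13*14) * (30.5^2/5 + 41.5^2/5 + 19^2/3) - 3*14
     = 0.065934 * 650.833 - 42
     = 0.912088.
Step 4: Ties present; correction factor C = 1 - 18/(13^3 - 13) = 0.991758. Corrected H = 0.912088 / 0.991758 = 0.919668.
Step 5: Under H0, H ~ chi^2(2); p-value = 0.631389.
Step 6: alpha = 0.05. fail to reject H0.

H = 0.9197, df = 2, p = 0.631389, fail to reject H0.


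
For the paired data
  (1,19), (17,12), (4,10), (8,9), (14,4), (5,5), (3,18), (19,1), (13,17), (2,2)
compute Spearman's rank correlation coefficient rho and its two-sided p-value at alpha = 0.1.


Step 1: Rank x and y separately (midranks; no ties here).
rank(x): 1->1, 17->9, 4->4, 8->6, 14->8, 5->5, 3->3, 19->10, 13->7, 2->2
rank(y): 19->10, 12->7, 10->6, 9->5, 4->3, 5->4, 18->9, 1->1, 17->8, 2->2
Step 2: d_i = R_x(i) - R_y(i); compute d_i^2.
  (1-10)^2=81, (9-7)^2=4, (4-6)^2=4, (6-5)^2=1, (8-3)^2=25, (5-4)^2=1, (3-9)^2=36, (10-1)^2=81, (7-8)^2=1, (2-2)^2=0
sum(d^2) = 234.
Step 3: rho = 1 - 6*234 / (10*(10^2 - 1)) = 1 - 1404/990 = -0.418182.
Step 4: Under H0, t = rho * sqrt((n-2)/(1-rho^2)) = -1.3021 ~ t(8).
Step 5: Two-sided p-value from the t-distribution with 8 df = 0.229113.
Step 6: alpha = 0.1. fail to reject H0.

rho = -0.4182, p = 0.229113, fail to reject H0 at alpha = 0.1.


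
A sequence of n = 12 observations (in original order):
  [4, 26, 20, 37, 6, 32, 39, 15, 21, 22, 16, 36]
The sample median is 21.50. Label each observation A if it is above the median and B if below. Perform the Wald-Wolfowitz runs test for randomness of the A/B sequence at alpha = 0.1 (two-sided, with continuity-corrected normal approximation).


Step 1: Compute median = 21.50; label A = above, B = below.
Labels in order: BABABAABBABA  (n_A = 6, n_B = 6)
Step 2: Count runs R = 10.
Step 3: Under H0 (random ordering), E[R] = 2*n_A*n_B/(n_A+n_B) + 1 = 2*6*6/12 + 1 = 7.0000.
        Var[R] = 2*n_A*n_B*(2*n_A*n_B - n_A - n_B) / ((n_A+n_B)^2 * (n_A+n_B-1)) = 4320/1584 = 2.7273.
        SD[R] = 1.6514.
Step 4: Continuity-corrected z = (R - 0.5 - E[R]) / SD[R] = (10 - 0.5 - 7.0000) / 1.6514 = 1.5138.
Step 5: Two-sided p-value via normal approximation = 2*(1 - Phi(|z|)) = 0.130070.
Step 6: alpha = 0.1. fail to reject H0.

R = 10, z = 1.5138, p = 0.130070, fail to reject H0.


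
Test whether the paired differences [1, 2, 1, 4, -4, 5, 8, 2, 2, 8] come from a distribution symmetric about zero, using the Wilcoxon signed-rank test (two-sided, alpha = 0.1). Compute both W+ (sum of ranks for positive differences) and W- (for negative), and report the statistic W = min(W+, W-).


Step 1: Drop any zero differences (none here) and take |d_i|.
|d| = [1, 2, 1, 4, 4, 5, 8, 2, 2, 8]
Step 2: Midrank |d_i| (ties get averaged ranks).
ranks: |1|->1.5, |2|->4, |1|->1.5, |4|->6.5, |4|->6.5, |5|->8, |8|->9.5, |2|->4, |2|->4, |8|->9.5
Step 3: Attach original signs; sum ranks with positive sign and with negative sign.
W+ = 1.5 + 4 + 1.5 + 6.5 + 8 + 9.5 + 4 + 4 + 9.5 = 48.5
W- = 6.5 = 6.5
(Check: W+ + W- = 55 should equal n(n+1)/2 = 55.)
Step 4: Test statistic W = min(W+, W-) = 6.5.
Step 5: Ties in |d|, so use the tie-corrected normal approximation.
        E[W] = n(n+1)/4 = 10*11/4 = 27.5.
        Tie groups: |d|=1 (t=2), |d|=2 (t=3), |d|=4 (t=2), |d|=8 (t=2); sum(t^3 - t) = 42.
        Var[W] = n(n+1)(2n+1)/24 - sum(t^3-t)/48 = 2310/24 - 42/48 = 95.375.
        z = (W - E[W]) / sqrt(Var[W]) = (6.5 - 27.5) / 9.7660 = -2.1503.
        Two-sided p = 2*Phi(z) = 0.031530.
Step 6: alpha = 0.1. reject H0.

W+ = 48.5, W- = 6.5, W = min = 6.5, p = 0.031530, reject H0.


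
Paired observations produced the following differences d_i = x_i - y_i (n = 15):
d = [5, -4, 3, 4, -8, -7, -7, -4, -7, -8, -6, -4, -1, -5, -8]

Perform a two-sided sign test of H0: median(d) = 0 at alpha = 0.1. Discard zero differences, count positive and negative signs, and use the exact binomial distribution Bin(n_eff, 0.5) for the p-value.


Step 1: Discard zero differences. Original n = 15; n_eff = number of nonzero differences = 15.
Nonzero differences (with sign): +5, -4, +3, +4, -8, -7, -7, -4, -7, -8, -6, -4, -1, -5, -8
Step 2: Count signs: positive = 3, negative = 12.
Step 3: Under H0: P(positive) = 0.5, so the number of positives S ~ Bin(15, 0.5).
Step 4: Two-sided exact p-value = sum of Bin(15,0.5) probabilities at or below the observed probability = 0.035156.
Step 5: alpha = 0.1. reject H0.

n_eff = 15, pos = 3, neg = 12, p = 0.035156, reject H0.
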